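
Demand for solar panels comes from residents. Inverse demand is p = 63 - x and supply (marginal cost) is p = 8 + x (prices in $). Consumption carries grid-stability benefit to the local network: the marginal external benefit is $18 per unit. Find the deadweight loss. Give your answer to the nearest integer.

DWL = $81

Market equilibrium (private): 8 + x = 63 - x → x_m = 27.5000.
Social marginal benefit = demand + MEB = 81 - x.
Set SMB = MC: 81 - x = 8 + x → x* = 36.5000.
Between x* and x_m the wedge SMB − MC runs linearly from 0 to MEB(x_m), so the loss is a triangle.
DWL = ½ × 9.0000 × 18.0000 = 81.0000.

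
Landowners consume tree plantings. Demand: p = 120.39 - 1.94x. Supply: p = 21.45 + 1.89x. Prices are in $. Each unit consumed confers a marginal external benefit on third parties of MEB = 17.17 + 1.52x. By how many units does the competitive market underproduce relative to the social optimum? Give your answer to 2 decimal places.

24.43 units

Market equilibrium (private): 21.45 + 1.89x = 120.39 - 1.94x → x_m = 25.8329.
Social marginal benefit = demand + MEB = 137.56 - 0.42x.
Set SMB = MC: 137.56 - 0.42x = 21.45 + 1.89x → x* = 50.2641.
Gap = |25.8329 − 50.2641| = 24.4312.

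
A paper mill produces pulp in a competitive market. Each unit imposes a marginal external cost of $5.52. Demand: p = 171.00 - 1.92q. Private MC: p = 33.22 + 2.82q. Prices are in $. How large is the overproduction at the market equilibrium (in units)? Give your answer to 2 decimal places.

1.16 units

Market equilibrium (private): 33.22 + 2.82q = 171.00 - 1.92q → q_m = 29.0675.
Social marginal cost = private MC + MEC = 38.74 + 2.82q.
Set SMC = demand: 38.74 + 2.82q = 171.00 - 1.92q → q* = 27.9030.
Gap = |29.0675 − 27.9030| = 1.1645.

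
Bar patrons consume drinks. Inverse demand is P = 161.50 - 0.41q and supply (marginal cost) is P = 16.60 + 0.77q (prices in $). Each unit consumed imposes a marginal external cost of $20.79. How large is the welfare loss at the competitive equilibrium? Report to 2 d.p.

Market equilibrium (private): 16.60 + 0.77q = 161.50 - 0.41q → q_m = 122.7966.
Social marginal benefit = demand − MEC = 140.71 - 0.41q.
Set SMB = MC: 140.71 - 0.41q = 16.60 + 0.77q → q* = 105.1780.
The loss is the area between SMB and MC from q* to q_m; with linear curves that's a triangle of height MEC(q_m).
DWL = ½ × 17.6186 × 20.7900 = 183.1453.

DWL = $183.15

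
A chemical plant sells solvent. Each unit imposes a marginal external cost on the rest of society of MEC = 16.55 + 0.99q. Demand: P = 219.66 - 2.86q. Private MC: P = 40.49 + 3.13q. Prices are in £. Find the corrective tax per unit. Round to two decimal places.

Social marginal cost = private MC + MEC = 57.04 + 4.12q.
Set SMC = demand: 57.04 + 4.12q = 219.66 - 2.86q → q* = 23.2980.
The Pigouvian tax equals MEC at q*: 16.55 + 0.99×23.2980 = 39.6150.

tax = £39.62 per unit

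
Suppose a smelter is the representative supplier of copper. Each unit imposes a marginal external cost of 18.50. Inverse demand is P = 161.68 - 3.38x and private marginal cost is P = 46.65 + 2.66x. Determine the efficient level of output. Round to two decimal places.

Social marginal cost = private MC + MEC = 65.15 + 2.66x.
Set SMC = demand: 65.15 + 2.66x = 161.68 - 3.38x → x* = 15.9818.

x* = 15.98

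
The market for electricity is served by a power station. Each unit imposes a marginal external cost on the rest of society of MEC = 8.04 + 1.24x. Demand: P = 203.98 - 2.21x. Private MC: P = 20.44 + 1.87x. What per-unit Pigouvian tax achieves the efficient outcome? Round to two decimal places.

tax = 48.95 per unit

Social marginal cost = private MC + MEC = 28.48 + 3.11x.
Set SMC = demand: 28.48 + 3.11x = 203.98 - 2.21x → x* = 32.9887.
The Pigouvian tax equals MEC at x*: 8.04 + 1.24×32.9887 = 48.9460.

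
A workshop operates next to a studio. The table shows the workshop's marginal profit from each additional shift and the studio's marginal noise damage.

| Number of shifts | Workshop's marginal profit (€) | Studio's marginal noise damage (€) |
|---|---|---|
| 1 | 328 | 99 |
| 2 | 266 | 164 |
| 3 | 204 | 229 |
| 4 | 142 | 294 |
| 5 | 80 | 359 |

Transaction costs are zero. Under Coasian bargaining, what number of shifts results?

2

Bargaining reaches the level where marginal profit last exceeds marginal noise damage.
That holds through level 2 (266 ≥ 164) but not at 3 (204 < 229).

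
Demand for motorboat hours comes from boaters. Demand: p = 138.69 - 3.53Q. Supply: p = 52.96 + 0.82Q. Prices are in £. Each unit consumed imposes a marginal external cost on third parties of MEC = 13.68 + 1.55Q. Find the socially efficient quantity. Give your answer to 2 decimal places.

Q* = 12.21

Social marginal benefit = demand − MEC = 125.01 - 5.08Q.
Set SMB = MC: 125.01 - 5.08Q = 52.96 + 0.82Q → Q* = 12.2119.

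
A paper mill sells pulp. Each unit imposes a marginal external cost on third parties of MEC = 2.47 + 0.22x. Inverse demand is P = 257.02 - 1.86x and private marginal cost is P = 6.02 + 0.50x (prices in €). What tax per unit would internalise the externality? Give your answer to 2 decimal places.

Social marginal cost = private MC + MEC = 8.49 + 0.72x.
Set SMC = demand: 8.49 + 0.72x = 257.02 - 1.86x → x* = 96.3295.
The Pigouvian tax equals MEC at x*: 2.47 + 0.22×96.3295 = 23.6625.

tax = €23.66 per unit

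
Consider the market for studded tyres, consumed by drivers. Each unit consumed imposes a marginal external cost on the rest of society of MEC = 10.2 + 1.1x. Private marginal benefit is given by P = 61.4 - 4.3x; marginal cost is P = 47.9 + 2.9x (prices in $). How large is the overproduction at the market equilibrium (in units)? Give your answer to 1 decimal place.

Market equilibrium (private): 47.9 + 2.9x = 61.4 - 4.3x → x_m = 1.8750.
Social marginal benefit = demand − MEC = 51.2 - 5.4x.
Set SMB = MC: 51.2 - 5.4x = 47.9 + 2.9x → x* = 0.3976.
Gap = |1.8750 − 0.3976| = 1.4774.

1.5 units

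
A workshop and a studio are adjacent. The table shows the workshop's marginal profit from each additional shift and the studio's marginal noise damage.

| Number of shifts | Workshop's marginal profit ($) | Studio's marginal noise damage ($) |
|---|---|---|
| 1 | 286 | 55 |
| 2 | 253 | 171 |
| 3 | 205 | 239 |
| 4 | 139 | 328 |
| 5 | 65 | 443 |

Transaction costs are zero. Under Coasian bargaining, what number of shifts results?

2

Bargaining reaches the level where marginal profit last exceeds marginal noise damage.
That holds through level 2 (253 ≥ 171) but not at 3 (205 < 239).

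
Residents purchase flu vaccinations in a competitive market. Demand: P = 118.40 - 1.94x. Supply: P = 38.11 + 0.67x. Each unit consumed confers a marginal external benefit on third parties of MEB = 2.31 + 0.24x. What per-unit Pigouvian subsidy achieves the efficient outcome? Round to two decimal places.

subsidy = 10.67 per unit

Social marginal benefit = demand + MEB = 120.71 - 1.70x.
Set SMB = MC: 120.71 - 1.70x = 38.11 + 0.67x → x* = 34.8523.
The Pigouvian subsidy equals MEB at x*: 2.31 + 0.24×34.8523 = 10.6746.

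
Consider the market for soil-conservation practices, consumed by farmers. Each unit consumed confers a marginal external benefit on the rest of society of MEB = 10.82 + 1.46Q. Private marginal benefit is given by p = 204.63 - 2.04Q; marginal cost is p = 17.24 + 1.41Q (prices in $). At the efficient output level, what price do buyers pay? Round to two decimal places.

P = $1.44

Social marginal benefit = demand + MEB = 215.45 - 0.58Q.
Set SMB = MC: 215.45 - 0.58Q = 17.24 + 1.41Q → Q* = 99.6030.
Consumer price on the demand curve at Q*: 204.63 − 2.04×99.6030 = 1.4399.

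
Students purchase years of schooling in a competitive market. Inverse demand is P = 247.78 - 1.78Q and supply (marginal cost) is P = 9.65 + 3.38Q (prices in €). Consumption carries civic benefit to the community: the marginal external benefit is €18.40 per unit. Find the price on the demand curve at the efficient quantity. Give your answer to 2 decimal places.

P = €159.29

Social marginal benefit = demand + MEB = 266.18 - 1.78Q.
Set SMB = MC: 266.18 - 1.78Q = 9.65 + 3.38Q → Q* = 49.7151.
Consumer price on the demand curve at Q*: 247.78 − 1.78×49.7151 = 159.2871.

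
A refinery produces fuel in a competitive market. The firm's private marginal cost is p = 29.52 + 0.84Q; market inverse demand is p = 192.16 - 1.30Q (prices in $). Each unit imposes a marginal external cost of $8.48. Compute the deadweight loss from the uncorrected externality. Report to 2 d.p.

Market equilibrium (private): 29.52 + 0.84Q = 192.16 - 1.30Q → Q_m = 76.0000.
Social marginal cost = private MC + MEC = 38.00 + 0.84Q.
Set SMC = demand: 38.00 + 0.84Q = 192.16 - 1.30Q → Q* = 72.0374.
Height of the DWL triangle at Q_m is SMC(Q_m) − demand(Q_m) = MEC(Q_m) = 8.4800.
DWL = ½ × 3.9626 × 8.4800 = 16.8014.

DWL = $16.80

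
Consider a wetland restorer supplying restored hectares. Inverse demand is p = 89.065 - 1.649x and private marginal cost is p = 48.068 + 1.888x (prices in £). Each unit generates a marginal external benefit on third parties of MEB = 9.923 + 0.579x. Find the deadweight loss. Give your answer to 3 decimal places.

Market equilibrium (private): 48.068 + 1.888x = 89.065 - 1.649x → x_m = 11.5909.
Social marginal cost = private MC − MEB = 38.145 + 1.309x.
Set SMC = demand: 38.145 + 1.309x = 89.065 - 1.649x → x* = 17.2143.
Between x* and x_m the wedge demand − SMC runs linearly from 0 to MEB(x_m), so the loss is a triangle.
DWL = ½ × 5.6234 × 16.6341 = 46.7701.

DWL = £46.770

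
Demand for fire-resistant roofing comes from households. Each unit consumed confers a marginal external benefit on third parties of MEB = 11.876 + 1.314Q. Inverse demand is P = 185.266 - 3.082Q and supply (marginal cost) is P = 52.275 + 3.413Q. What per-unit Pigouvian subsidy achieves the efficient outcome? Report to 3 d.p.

subsidy = 48.617 per unit

Social marginal benefit = demand + MEB = 197.142 - 1.768Q.
Set SMB = MC: 197.142 - 1.768Q = 52.275 + 3.413Q → Q* = 27.9612.
The Pigouvian subsidy equals MEB at Q*: 11.876 + 1.314×27.9612 = 48.6170.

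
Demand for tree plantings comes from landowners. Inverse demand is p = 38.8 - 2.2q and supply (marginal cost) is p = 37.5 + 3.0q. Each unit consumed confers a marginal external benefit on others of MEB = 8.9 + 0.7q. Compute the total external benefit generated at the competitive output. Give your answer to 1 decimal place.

2.2

Market equilibrium (private): 37.5 + 3.0q = 38.8 - 2.2q → q_m = 0.2500.
Total external benefit = ∫₀^{q_m} (8.9 + 0.7q) dq = 8.9×0.2500 + ½×0.7×0.2500² = 2.2469.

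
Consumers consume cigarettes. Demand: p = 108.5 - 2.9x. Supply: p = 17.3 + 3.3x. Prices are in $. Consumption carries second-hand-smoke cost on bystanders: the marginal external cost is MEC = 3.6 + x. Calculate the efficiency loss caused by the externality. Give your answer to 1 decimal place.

Market equilibrium (private): 17.3 + 3.3x = 108.5 - 2.9x → x_m = 14.7097.
Social marginal benefit = demand − MEC = 104.9 - 3.9x.
Set SMB = MC: 104.9 - 3.9x = 17.3 + 3.3x → x* = 12.1667.
Height of the DWL triangle at x_m is MC(x_m) − SMB(x_m) = MEC(x_m) = 18.3097.
DWL = ½ × 2.5430 × 18.3097 = 23.2808.

DWL = $23.3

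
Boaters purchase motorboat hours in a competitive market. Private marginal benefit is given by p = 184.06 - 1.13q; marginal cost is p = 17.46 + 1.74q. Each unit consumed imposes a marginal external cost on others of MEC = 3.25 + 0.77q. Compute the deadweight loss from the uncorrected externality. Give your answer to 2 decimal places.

DWL = 315.79

Market equilibrium (private): 17.46 + 1.74q = 184.06 - 1.13q → q_m = 58.0488.
Social marginal benefit = demand − MEC = 180.81 - 1.90q.
Set SMB = MC: 180.81 - 1.90q = 17.46 + 1.74q → q* = 44.8764.
Between q* and q_m the wedge MC − SMB runs linearly from 0 to MEC(q_m), so the loss is a triangle.
DWL = ½ × 13.1724 × 47.9476 = 315.7925.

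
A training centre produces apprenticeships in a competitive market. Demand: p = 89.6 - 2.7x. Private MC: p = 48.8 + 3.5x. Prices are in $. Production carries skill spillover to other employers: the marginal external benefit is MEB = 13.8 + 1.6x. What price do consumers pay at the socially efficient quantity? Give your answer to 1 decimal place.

P = $57.6

Social marginal cost = private MC − MEB = 35.0 + 1.9x.
Set SMC = demand: 35.0 + 1.9x = 89.6 - 2.7x → x* = 11.8696.
Consumer price on the demand curve at x*: 89.6 − 2.7×11.8696 = 57.5521.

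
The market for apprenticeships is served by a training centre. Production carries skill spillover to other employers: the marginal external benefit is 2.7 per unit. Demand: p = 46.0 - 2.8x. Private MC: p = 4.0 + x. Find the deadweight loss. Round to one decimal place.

DWL = 1.0

Market equilibrium (private): 4.0 + x = 46.0 - 2.8x → x_m = 11.0526.
Social marginal cost = private MC − MEB = 1.3 + x.
Set SMC = demand: 1.3 + x = 46.0 - 2.8x → x* = 11.7632.
Between x* and x_m the wedge demand − SMC runs linearly from 0 to MEB(x_m), so the loss is a triangle.
DWL = ½ × 0.7106 × 2.7000 = 0.9593.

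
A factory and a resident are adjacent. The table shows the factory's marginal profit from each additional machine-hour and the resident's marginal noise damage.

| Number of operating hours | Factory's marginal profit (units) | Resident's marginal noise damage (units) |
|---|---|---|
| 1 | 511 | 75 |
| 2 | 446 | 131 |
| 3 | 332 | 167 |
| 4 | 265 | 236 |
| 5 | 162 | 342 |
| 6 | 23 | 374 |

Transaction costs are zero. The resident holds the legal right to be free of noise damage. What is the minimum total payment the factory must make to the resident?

609

Efficient level: marginal profit ≥ marginal noise damage through level 4, so k* = 4.
With the resident holding the right, the factory must at least compensate total damage at k*: 75 + 131 + 167 + 236 = 609.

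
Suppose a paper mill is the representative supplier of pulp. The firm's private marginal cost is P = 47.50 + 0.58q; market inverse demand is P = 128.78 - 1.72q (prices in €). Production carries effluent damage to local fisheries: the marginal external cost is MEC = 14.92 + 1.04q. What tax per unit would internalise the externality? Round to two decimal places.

Social marginal cost = private MC + MEC = 62.42 + 1.62q.
Set SMC = demand: 62.42 + 1.62q = 128.78 - 1.72q → q* = 19.8683.
The Pigouvian tax equals MEC at q*: 14.92 + 1.04×19.8683 = 35.5830.

tax = €35.58 per unit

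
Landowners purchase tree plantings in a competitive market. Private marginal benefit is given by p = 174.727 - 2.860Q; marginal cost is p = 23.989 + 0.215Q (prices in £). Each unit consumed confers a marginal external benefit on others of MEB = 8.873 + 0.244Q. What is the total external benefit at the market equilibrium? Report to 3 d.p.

Market equilibrium (private): 23.989 + 0.215Q = 174.727 - 2.860Q → Q_m = 49.0205.
Total external benefit = ∫₀^{Q_m} (8.873 + 0.244Q) dQ = 8.873×49.0205 + ½×0.244×49.0205² = 728.1260.

£728.126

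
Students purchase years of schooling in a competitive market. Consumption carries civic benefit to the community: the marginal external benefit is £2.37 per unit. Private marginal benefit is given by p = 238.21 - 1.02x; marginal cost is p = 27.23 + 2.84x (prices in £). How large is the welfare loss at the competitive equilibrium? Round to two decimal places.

DWL = £0.73

Market equilibrium (private): 27.23 + 2.84x = 238.21 - 1.02x → x_m = 54.6580.
Social marginal benefit = demand + MEB = 240.58 - 1.02x.
Set SMB = MC: 240.58 - 1.02x = 27.23 + 2.84x → x* = 55.2720.
Height of the DWL triangle at x_m is SMB(x_m) − MC(x_m) = MEB(x_m) = 2.3700.
DWL = ½ × 0.6140 × 2.3700 = 0.7276.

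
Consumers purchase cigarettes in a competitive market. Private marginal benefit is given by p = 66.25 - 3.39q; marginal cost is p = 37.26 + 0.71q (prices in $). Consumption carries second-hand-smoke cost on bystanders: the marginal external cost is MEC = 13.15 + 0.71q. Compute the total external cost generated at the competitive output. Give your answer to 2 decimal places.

Market equilibrium (private): 37.26 + 0.71q = 66.25 - 3.39q → q_m = 7.0707.
Total external cost = ∫₀^{q_m} (13.15 + 0.71q) dq = 13.15×7.0707 + ½×0.71×7.0707² = 110.7279.

$110.73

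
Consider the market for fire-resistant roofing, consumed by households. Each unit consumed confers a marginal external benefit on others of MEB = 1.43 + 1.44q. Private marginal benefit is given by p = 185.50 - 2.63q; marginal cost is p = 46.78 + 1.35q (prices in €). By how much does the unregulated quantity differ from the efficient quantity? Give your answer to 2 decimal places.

Market equilibrium (private): 46.78 + 1.35q = 185.50 - 2.63q → q_m = 34.8543.
Social marginal benefit = demand + MEB = 186.93 - 1.19q.
Set SMB = MC: 186.93 - 1.19q = 46.78 + 1.35q → q* = 55.1772.
Gap = |34.8543 − 55.1772| = 20.3229.

20.32 units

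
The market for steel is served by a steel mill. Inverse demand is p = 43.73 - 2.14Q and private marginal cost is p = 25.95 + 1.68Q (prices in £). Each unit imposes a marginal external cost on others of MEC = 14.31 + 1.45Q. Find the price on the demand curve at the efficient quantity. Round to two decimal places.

P = £42.32

Social marginal cost = private MC + MEC = 40.26 + 3.13Q.
Set SMC = demand: 40.26 + 3.13Q = 43.73 - 2.14Q → Q* = 0.6584.
Consumer price on the demand curve at Q*: 43.73 − 2.14×0.6584 = 42.3210.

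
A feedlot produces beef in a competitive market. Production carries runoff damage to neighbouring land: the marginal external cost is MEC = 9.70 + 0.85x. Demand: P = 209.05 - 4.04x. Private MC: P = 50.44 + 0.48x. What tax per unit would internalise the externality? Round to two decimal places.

tax = 33.27 per unit

Social marginal cost = private MC + MEC = 60.14 + 1.33x.
Set SMC = demand: 60.14 + 1.33x = 209.05 - 4.04x → x* = 27.7300.
The Pigouvian tax equals MEC at x*: 9.70 + 0.85×27.7300 = 33.2705.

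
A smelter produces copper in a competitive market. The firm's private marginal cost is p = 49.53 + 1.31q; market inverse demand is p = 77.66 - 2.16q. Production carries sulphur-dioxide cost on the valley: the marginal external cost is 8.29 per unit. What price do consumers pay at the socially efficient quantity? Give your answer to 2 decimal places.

Social marginal cost = private MC + MEC = 57.82 + 1.31q.
Set SMC = demand: 57.82 + 1.31q = 77.66 - 2.16q → q* = 5.7176.
Consumer price on the demand curve at q*: 77.66 − 2.16×5.7176 = 65.3100.

P = 65.31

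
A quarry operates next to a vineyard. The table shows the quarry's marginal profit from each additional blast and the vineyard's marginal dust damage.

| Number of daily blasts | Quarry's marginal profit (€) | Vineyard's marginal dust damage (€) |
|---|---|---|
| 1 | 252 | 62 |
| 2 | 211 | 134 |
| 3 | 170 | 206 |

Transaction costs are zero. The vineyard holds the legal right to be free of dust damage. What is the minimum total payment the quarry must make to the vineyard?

€196

Efficient level: marginal profit ≥ marginal dust damage through level 2, so k* = 2.
With the vineyard holding the right, the quarry must at least compensate total damage at k*: 62 + 134 = 196.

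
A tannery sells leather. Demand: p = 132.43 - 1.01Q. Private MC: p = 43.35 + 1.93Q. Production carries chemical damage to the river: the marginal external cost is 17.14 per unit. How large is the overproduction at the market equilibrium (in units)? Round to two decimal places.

Market equilibrium (private): 43.35 + 1.93Q = 132.43 - 1.01Q → Q_m = 30.2993.
Social marginal cost = private MC + MEC = 60.49 + 1.93Q.
Set SMC = demand: 60.49 + 1.93Q = 132.43 - 1.01Q → Q* = 24.4694.
Gap = |30.2993 − 24.4694| = 5.8299.

5.83 units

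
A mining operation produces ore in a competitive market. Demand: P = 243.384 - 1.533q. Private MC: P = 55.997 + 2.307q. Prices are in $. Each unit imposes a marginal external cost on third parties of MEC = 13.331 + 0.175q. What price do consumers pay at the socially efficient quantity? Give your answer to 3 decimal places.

P = $176.926

Social marginal cost = private MC + MEC = 69.328 + 2.482q.
Set SMC = demand: 69.328 + 2.482q = 243.384 - 1.533q → q* = 43.3514.
Consumer price on the demand curve at q*: 243.384 − 1.533×43.3514 = 176.9263.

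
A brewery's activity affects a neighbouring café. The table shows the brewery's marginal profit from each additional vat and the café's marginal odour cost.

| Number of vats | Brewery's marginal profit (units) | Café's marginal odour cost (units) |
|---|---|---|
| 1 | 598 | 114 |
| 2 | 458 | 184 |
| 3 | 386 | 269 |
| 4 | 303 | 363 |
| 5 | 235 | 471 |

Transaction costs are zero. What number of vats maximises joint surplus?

Bargaining reaches the level where marginal profit last exceeds marginal odour cost.
That holds through level 3 (386 ≥ 269) but not at 4 (303 < 363).

3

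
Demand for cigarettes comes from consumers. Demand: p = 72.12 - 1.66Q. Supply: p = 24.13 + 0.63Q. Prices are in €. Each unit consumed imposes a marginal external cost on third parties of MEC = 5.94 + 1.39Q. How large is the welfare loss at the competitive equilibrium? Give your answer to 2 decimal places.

Market equilibrium (private): 24.13 + 0.63Q = 72.12 - 1.66Q → Q_m = 20.9563.
Social marginal benefit = demand − MEC = 66.18 - 3.05Q.
Set SMB = MC: 66.18 - 3.05Q = 24.13 + 0.63Q → Q* = 11.4266.
The loss is the area between SMB and MC from Q* to Q_m; with linear curves that's a triangle of height MEC(Q_m).
DWL = ½ × 9.5297 × 35.0693 = 167.1000.

DWL = €167.10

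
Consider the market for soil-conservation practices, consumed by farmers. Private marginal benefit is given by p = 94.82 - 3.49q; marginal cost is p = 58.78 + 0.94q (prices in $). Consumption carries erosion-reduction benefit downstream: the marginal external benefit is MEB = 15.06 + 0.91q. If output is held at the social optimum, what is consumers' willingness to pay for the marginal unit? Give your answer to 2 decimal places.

P = $44.16

Social marginal benefit = demand + MEB = 109.88 - 2.58q.
Set SMB = MC: 109.88 - 2.58q = 58.78 + 0.94q → q* = 14.5170.
Consumer price on the demand curve at q*: 94.82 − 3.49×14.5170 = 44.1557.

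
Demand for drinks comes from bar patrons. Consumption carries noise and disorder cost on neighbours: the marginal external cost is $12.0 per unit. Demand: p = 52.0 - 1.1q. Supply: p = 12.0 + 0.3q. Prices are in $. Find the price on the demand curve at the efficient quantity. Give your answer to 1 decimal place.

Social marginal benefit = demand − MEC = 40.0 - 1.1q.
Set SMB = MC: 40.0 - 1.1q = 12.0 + 0.3q → q* = 20.0000.
Consumer price on the demand curve at q*: 52.0 − 1.1×20.0000 = 30.0000.

P = $30.0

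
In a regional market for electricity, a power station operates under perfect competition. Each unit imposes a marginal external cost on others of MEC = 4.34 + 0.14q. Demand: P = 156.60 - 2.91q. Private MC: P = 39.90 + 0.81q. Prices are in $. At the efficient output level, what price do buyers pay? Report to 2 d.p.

Social marginal cost = private MC + MEC = 44.24 + 0.95q.
Set SMC = demand: 44.24 + 0.95q = 156.60 - 2.91q → q* = 29.1088.
Consumer price on the demand curve at q*: 156.60 − 2.91×29.1088 = 71.8934.

P = $71.89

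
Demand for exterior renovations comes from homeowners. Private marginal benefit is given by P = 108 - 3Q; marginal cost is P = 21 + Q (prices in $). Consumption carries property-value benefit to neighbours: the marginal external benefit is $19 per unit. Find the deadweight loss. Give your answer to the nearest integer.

DWL = $45

Market equilibrium (private): 21 + Q = 108 - 3Q → Q_m = 21.7500.
Social marginal benefit = demand + MEB = 127 - 3Q.
Set SMB = MC: 127 - 3Q = 21 + Q → Q* = 26.5000.
The welfare-loss triangle has base |Q_m − Q*| and height MEB(Q_m) (the vertical gap between SMB and MC is zero at Q* and MEB at Q_m).
DWL = ½ × 4.7500 × 19.0000 = 45.1250.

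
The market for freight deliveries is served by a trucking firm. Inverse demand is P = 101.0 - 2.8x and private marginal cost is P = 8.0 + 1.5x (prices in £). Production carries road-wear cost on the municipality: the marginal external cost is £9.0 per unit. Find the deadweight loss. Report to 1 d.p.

Market equilibrium (private): 8.0 + 1.5x = 101.0 - 2.8x → x_m = 21.6279.
Social marginal cost = private MC + MEC = 17.0 + 1.5x.
Set SMC = demand: 17.0 + 1.5x = 101.0 - 2.8x → x* = 19.5349.
Height of the DWL triangle at x_m is SMC(x_m) − demand(x_m) = MEC(x_m) = 9.0000.
DWL = ½ × 2.0930 × 9.0000 = 9.4185.

DWL = £9.4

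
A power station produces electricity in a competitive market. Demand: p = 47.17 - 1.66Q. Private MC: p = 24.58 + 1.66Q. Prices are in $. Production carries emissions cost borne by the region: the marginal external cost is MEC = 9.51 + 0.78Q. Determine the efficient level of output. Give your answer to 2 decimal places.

Social marginal cost = private MC + MEC = 34.09 + 2.44Q.
Set SMC = demand: 34.09 + 2.44Q = 47.17 - 1.66Q → Q* = 3.1902.

Q* = 3.19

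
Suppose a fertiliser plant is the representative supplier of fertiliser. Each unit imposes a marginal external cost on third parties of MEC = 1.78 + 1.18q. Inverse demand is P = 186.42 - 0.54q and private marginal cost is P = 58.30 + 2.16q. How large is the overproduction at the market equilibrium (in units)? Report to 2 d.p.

14.89 units

Market equilibrium (private): 58.30 + 2.16q = 186.42 - 0.54q → q_m = 47.4519.
Social marginal cost = private MC + MEC = 60.08 + 3.34q.
Set SMC = demand: 60.08 + 3.34q = 186.42 - 0.54q → q* = 32.5619.
Gap = |47.4519 − 32.5619| = 14.8900.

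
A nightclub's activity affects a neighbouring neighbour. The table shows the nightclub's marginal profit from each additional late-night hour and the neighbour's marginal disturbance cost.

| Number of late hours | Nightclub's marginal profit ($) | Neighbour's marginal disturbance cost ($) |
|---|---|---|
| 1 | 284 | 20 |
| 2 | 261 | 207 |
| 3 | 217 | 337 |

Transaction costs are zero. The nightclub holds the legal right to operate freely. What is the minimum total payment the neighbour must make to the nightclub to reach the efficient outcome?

$217

Left alone the nightclub would choose level 3 (marginal profit stays positive).
Efficient level: k* = 2 (marginal profit ≥ marginal disturbance cost through 2).
The neighbour must at least cover the nightclub's forgone profit from cutting 3→2: 217 = 217.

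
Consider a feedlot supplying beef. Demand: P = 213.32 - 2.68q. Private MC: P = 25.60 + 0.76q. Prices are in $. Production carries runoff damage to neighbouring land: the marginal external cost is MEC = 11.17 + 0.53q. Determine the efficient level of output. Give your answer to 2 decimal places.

q* = 44.47

Social marginal cost = private MC + MEC = 36.77 + 1.29q.
Set SMC = demand: 36.77 + 1.29q = 213.32 - 2.68q → q* = 44.4710.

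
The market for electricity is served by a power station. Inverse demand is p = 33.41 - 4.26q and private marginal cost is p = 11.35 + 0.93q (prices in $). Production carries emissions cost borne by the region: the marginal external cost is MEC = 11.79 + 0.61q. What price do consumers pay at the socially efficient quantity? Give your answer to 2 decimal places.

Social marginal cost = private MC + MEC = 23.14 + 1.54q.
Set SMC = demand: 23.14 + 1.54q = 33.41 - 4.26q → q* = 1.7707.
Consumer price on the demand curve at q*: 33.41 − 4.26×1.7707 = 25.8668.

P = $25.87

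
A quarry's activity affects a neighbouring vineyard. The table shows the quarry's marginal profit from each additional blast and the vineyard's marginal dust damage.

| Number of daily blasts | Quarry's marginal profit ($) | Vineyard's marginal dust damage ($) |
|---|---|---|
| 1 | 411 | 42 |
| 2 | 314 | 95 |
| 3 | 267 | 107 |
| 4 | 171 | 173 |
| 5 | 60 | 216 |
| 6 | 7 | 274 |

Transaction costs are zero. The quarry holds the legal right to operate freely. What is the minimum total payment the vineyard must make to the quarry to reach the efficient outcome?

Left alone the quarry would choose level 6 (marginal profit stays positive).
Efficient level: k* = 3 (marginal profit ≥ marginal dust damage through 3).
The vineyard must at least cover the quarry's forgone profit from cutting 6→3: 171 + 60 + 7 = 238.

$238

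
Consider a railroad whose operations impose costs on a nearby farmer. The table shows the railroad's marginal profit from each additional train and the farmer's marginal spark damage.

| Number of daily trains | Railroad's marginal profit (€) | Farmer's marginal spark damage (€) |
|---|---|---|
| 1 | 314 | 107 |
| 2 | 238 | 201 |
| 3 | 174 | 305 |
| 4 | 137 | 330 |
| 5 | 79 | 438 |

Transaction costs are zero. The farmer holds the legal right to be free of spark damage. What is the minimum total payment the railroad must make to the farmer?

Efficient level: marginal profit ≥ marginal spark damage through level 2, so k* = 2.
With the farmer holding the right, the railroad must at least compensate total damage at k*: 107 + 201 = 308.

€308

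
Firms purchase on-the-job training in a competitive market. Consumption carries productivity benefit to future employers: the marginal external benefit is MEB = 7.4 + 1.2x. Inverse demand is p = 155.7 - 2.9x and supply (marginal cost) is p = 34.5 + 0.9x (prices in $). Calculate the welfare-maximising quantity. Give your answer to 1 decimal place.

Social marginal benefit = demand + MEB = 163.1 - 1.7x.
Set SMB = MC: 163.1 - 1.7x = 34.5 + 0.9x → x* = 49.4615.

x* = 49.5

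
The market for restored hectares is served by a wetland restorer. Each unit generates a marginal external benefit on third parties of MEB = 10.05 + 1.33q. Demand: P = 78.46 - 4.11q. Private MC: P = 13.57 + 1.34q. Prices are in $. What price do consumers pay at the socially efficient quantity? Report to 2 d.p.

P = $3.70

Social marginal cost = private MC − MEB = 3.52 + 0.01q.
Set SMC = demand: 3.52 + 0.01q = 78.46 - 4.11q → q* = 18.1893.
Consumer price on the demand curve at q*: 78.46 − 4.11×18.1893 = 3.7020.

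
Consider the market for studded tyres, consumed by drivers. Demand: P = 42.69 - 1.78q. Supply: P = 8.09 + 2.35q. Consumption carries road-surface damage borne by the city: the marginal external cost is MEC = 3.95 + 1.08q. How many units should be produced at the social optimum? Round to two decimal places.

Social marginal benefit = demand − MEC = 38.74 - 2.86q.
Set SMB = MC: 38.74 - 2.86q = 8.09 + 2.35q → q* = 5.8829.

q* = 5.88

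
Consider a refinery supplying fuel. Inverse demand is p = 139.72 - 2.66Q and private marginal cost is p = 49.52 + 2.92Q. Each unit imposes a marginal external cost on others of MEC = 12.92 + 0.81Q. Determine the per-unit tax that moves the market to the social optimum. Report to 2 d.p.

Social marginal cost = private MC + MEC = 62.44 + 3.73Q.
Set SMC = demand: 62.44 + 3.73Q = 139.72 - 2.66Q → Q* = 12.0939.
The Pigouvian tax equals MEC at Q*: 12.92 + 0.81×12.0939 = 22.7161.

tax = 22.72 per unit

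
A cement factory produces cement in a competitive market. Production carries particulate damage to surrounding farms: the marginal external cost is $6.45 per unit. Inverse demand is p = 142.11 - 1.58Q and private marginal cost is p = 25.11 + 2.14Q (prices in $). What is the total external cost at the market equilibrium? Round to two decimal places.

Market equilibrium (private): 25.11 + 2.14Q = 142.11 - 1.58Q → Q_m = 31.4516.
Total external cost = MEC × Q_m = 6.45 × 31.4516 = 202.8628.

$202.86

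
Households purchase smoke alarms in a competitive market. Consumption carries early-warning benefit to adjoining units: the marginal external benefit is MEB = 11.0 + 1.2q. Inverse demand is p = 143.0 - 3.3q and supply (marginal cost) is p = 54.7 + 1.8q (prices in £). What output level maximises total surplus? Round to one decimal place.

q* = 25.5

Social marginal benefit = demand + MEB = 154.0 - 2.1q.
Set SMB = MC: 154.0 - 2.1q = 54.7 + 1.8q → q* = 25.4615.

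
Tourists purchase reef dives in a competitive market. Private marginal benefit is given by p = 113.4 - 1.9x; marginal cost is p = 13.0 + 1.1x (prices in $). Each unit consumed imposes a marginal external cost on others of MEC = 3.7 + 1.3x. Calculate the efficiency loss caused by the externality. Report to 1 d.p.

Market equilibrium (private): 13.0 + 1.1x = 113.4 - 1.9x → x_m = 33.4667.
Social marginal benefit = demand − MEC = 109.7 - 3.2x.
Set SMB = MC: 109.7 - 3.2x = 13.0 + 1.1x → x* = 22.4884.
The welfare-loss triangle has base |x_m − x*| and height MEC(x_m) (the vertical gap between SMB and MC is zero at x* and MEC at x_m).
DWL = ½ × 10.9783 × 47.2067 = 259.1247.

DWL = $259.1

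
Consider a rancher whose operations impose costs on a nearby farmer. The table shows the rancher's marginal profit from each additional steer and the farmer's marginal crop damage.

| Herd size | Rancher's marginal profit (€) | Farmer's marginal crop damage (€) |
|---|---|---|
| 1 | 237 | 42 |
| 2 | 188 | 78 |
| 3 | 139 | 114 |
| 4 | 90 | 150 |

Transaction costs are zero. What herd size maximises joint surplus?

3

Bargaining reaches the level where marginal profit last exceeds marginal crop damage.
That holds through level 3 (139 ≥ 114) but not at 4 (90 < 150).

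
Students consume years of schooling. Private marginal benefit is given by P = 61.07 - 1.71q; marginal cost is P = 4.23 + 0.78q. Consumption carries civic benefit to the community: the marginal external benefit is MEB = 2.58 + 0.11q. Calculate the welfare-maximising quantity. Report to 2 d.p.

Social marginal benefit = demand + MEB = 63.65 - 1.60q.
Set SMB = MC: 63.65 - 1.60q = 4.23 + 0.78q → q* = 24.9664.

q* = 24.97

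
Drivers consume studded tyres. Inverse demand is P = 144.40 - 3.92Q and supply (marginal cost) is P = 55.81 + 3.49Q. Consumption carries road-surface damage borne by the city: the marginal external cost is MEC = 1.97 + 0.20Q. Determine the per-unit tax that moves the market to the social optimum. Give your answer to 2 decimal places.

tax = 4.25 per unit

Social marginal benefit = demand − MEC = 142.43 - 4.12Q.
Set SMB = MC: 142.43 - 4.12Q = 55.81 + 3.49Q → Q* = 11.3824.
The Pigouvian tax equals MEC at Q*: 1.97 + 0.20×11.3824 = 4.2465.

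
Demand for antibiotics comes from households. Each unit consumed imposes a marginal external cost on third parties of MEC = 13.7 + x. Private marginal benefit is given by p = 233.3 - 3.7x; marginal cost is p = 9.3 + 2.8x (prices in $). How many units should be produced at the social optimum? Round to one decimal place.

Social marginal benefit = demand − MEC = 219.6 - 4.7x.
Set SMB = MC: 219.6 - 4.7x = 9.3 + 2.8x → x* = 28.0400.

x* = 28.0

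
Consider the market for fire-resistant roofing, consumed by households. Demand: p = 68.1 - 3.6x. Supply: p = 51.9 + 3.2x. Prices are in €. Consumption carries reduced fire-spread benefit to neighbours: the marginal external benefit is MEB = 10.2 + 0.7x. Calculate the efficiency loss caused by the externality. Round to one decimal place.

DWL = €11.5

Market equilibrium (private): 51.9 + 3.2x = 68.1 - 3.6x → x_m = 2.3824.
Social marginal benefit = demand + MEB = 78.3 - 2.9x.
Set SMB = MC: 78.3 - 2.9x = 51.9 + 3.2x → x* = 4.3279.
Height of the DWL triangle at x_m is SMB(x_m) − MC(x_m) = MEB(x_m) = 11.8676.
DWL = ½ × 1.9455 × 11.8676 = 11.5442.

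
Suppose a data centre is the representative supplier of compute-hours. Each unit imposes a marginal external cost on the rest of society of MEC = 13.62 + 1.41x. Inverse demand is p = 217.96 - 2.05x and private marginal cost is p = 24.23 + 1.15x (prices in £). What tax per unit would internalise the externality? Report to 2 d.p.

Social marginal cost = private MC + MEC = 37.85 + 2.56x.
Set SMC = demand: 37.85 + 2.56x = 217.96 - 2.05x → x* = 39.0694.
The Pigouvian tax equals MEC at x*: 13.62 + 1.41×39.0694 = 68.7079.

tax = £68.71 per unit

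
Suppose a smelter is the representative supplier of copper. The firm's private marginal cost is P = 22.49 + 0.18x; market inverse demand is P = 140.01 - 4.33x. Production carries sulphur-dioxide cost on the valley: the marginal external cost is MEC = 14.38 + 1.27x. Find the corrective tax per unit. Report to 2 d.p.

Social marginal cost = private MC + MEC = 36.87 + 1.45x.
Set SMC = demand: 36.87 + 1.45x = 140.01 - 4.33x → x* = 17.8443.
The Pigouvian tax equals MEC at x*: 14.38 + 1.27×17.8443 = 37.0423.

tax = 37.04 per unit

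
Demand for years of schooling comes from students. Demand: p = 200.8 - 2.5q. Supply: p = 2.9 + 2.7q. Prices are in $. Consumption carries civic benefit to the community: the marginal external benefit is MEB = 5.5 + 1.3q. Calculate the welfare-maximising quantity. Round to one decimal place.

q* = 52.2

Social marginal benefit = demand + MEB = 206.3 - 1.2q.
Set SMB = MC: 206.3 - 1.2q = 2.9 + 2.7q → q* = 52.1538.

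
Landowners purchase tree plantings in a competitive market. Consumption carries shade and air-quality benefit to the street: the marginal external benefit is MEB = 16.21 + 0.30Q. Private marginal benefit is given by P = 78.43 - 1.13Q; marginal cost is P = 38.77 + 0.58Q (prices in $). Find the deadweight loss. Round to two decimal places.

Market equilibrium (private): 38.77 + 0.58Q = 78.43 - 1.13Q → Q_m = 23.1930.
Social marginal benefit = demand + MEB = 94.64 - 0.83Q.
Set SMB = MC: 94.64 - 0.83Q = 38.77 + 0.58Q → Q* = 39.6241.
The loss is the area between SMB and MC from Q* to Q_m; with linear curves that's a triangle of height MEB(Q_m).
DWL = ½ × 16.4311 × 23.1679 = 190.3370.

DWL = $190.34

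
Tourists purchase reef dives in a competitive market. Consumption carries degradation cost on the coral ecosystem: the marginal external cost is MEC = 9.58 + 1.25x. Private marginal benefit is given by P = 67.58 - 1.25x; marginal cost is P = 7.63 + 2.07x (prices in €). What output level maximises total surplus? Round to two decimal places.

Social marginal benefit = demand − MEC = 58.00 - 2.50x.
Set SMB = MC: 58.00 - 2.50x = 7.63 + 2.07x → x* = 11.0219.

x* = 11.02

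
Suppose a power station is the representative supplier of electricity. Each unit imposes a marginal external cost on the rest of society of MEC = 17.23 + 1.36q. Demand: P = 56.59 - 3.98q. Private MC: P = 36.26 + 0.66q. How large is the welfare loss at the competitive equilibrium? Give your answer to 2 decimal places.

DWL = 44.81

Market equilibrium (private): 36.26 + 0.66q = 56.59 - 3.98q → q_m = 4.3815.
Social marginal cost = private MC + MEC = 53.49 + 2.02q.
Set SMC = demand: 53.49 + 2.02q = 56.59 - 3.98q → q* = 0.5167.
The loss is the area between SMC and demand from q* to q_m; with linear curves that's a triangle of height MEC(q_m).
DWL = ½ × 3.8648 × 23.1888 = 44.8100.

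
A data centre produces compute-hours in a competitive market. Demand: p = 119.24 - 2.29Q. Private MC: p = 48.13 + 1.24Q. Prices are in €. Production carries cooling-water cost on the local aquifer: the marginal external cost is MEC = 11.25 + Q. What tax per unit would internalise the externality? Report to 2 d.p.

Social marginal cost = private MC + MEC = 59.38 + 2.24Q.
Set SMC = demand: 59.38 + 2.24Q = 119.24 - 2.29Q → Q* = 13.2141.
The Pigouvian tax equals MEC at Q*: 11.25 + 1.00×13.2141 = 24.4641.

tax = €24.46 per unit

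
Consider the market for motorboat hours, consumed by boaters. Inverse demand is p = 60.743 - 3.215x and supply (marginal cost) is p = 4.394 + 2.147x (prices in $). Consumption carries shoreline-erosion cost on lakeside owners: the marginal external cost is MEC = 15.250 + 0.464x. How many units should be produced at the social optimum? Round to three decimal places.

Social marginal benefit = demand − MEC = 45.493 - 3.679x.
Set SMB = MC: 45.493 - 3.679x = 4.394 + 2.147x → x* = 7.0544.

x* = 7.054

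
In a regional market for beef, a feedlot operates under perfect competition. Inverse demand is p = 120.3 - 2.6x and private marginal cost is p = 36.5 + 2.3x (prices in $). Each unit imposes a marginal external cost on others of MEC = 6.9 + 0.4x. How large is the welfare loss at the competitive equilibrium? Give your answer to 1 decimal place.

DWL = $17.8

Market equilibrium (private): 36.5 + 2.3x = 120.3 - 2.6x → x_m = 17.1020.
Social marginal cost = private MC + MEC = 43.4 + 2.7x.
Set SMC = demand: 43.4 + 2.7x = 120.3 - 2.6x → x* = 14.5094.
The loss is the area between SMC and demand from x* to x_m; with linear curves that's a triangle of height MEC(x_m).
DWL = ½ × 2.5926 × 13.7408 = 17.8122.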